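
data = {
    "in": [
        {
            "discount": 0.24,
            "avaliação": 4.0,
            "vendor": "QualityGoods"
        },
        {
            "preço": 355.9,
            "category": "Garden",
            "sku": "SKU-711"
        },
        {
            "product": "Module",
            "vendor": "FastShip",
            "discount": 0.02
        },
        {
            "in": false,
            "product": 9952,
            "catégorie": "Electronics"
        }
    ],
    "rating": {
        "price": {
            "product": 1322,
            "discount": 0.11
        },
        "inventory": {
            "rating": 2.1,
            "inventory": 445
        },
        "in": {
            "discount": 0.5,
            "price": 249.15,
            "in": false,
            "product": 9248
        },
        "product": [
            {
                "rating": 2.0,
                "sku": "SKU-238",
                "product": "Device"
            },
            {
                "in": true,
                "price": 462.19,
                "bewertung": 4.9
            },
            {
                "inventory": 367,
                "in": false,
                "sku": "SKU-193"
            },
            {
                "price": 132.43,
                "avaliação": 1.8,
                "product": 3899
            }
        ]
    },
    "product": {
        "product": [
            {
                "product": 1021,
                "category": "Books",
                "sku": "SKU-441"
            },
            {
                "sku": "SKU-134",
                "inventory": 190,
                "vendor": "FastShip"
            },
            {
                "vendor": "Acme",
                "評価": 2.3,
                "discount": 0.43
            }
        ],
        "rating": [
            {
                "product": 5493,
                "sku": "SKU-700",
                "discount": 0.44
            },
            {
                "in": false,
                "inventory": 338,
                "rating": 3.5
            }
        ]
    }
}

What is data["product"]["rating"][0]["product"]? 5493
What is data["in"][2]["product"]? "Module"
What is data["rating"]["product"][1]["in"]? True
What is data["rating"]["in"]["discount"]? 0.5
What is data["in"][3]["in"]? False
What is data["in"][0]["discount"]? 0.24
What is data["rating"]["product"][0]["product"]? "Device"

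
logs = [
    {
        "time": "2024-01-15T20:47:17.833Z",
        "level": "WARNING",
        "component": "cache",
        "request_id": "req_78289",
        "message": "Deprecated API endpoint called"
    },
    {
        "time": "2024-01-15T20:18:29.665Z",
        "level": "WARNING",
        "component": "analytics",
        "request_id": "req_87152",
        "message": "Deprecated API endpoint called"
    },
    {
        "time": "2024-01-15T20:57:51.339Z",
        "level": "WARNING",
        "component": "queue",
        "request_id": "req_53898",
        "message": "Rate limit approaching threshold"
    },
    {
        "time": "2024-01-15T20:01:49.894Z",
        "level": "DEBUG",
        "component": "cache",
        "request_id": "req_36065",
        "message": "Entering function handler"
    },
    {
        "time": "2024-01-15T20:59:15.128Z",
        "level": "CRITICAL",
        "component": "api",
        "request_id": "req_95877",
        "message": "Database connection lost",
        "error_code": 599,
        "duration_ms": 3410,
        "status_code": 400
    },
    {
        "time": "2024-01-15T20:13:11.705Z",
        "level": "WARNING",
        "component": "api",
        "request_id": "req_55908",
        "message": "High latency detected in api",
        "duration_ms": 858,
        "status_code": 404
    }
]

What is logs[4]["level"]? "CRITICAL"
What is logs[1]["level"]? "WARNING"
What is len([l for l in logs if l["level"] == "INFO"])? 0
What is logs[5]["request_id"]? "req_55908"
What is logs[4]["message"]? "Database connection lost"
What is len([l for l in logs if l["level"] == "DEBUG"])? 1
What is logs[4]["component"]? "api"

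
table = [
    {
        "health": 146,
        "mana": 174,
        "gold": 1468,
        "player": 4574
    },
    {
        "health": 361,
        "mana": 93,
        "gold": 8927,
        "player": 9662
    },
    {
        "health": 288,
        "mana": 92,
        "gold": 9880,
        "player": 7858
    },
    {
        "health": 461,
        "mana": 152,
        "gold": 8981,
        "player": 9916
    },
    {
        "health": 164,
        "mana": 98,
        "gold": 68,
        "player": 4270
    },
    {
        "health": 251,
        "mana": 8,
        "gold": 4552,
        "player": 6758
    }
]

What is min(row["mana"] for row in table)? 8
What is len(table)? 6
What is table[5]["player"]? 6758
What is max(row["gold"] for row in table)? 9880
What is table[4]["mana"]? 98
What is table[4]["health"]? 164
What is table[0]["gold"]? 1468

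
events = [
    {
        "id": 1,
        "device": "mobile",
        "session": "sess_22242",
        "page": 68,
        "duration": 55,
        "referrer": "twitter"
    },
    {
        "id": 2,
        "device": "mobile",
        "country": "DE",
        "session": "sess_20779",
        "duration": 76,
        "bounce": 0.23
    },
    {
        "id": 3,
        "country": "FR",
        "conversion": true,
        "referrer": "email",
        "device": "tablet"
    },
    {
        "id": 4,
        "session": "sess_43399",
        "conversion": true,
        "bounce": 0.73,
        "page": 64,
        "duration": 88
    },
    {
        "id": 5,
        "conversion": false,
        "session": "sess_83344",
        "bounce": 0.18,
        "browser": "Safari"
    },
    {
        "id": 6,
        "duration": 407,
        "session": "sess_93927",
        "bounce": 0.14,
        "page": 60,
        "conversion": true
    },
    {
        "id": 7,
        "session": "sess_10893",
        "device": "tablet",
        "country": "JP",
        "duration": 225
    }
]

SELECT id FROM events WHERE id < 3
[1, 2]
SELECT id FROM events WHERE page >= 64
[1, 4]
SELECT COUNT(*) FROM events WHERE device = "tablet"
2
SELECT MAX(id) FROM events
7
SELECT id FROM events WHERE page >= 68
[1]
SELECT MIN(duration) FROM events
55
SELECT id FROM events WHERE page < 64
[6]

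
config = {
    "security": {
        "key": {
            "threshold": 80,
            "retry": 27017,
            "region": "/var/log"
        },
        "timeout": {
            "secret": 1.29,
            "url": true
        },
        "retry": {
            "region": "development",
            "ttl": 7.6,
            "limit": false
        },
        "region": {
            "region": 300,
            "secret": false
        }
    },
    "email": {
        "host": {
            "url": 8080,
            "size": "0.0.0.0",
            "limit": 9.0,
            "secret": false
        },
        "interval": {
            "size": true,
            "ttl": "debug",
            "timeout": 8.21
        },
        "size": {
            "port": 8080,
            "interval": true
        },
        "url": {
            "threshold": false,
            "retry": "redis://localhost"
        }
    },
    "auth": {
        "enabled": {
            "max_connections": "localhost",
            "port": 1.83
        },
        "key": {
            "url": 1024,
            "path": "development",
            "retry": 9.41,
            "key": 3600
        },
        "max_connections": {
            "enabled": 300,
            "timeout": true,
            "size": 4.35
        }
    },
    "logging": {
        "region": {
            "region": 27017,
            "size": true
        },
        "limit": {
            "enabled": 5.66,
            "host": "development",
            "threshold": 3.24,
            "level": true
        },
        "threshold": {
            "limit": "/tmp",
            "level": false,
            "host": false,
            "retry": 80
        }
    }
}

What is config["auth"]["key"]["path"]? "development"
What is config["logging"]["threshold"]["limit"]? "/tmp"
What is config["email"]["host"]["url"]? 8080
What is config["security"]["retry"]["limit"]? False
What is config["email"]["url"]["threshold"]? False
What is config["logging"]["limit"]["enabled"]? 5.66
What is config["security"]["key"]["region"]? "/var/log"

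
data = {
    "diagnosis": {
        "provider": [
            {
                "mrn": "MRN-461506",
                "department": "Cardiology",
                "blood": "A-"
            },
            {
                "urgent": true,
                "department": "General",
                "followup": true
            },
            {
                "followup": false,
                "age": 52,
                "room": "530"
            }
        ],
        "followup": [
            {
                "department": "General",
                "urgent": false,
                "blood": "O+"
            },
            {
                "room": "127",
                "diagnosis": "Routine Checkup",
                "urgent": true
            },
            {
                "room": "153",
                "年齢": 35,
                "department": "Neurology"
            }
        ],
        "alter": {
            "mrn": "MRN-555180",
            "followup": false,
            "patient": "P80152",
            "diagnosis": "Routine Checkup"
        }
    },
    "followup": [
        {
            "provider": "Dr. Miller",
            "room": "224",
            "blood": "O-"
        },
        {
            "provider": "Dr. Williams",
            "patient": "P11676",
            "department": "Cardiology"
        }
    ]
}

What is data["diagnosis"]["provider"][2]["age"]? 52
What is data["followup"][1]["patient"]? "P11676"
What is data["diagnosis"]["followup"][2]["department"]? "Neurology"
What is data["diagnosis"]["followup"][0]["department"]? "General"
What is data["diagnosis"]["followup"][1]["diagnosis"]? "Routine Checkup"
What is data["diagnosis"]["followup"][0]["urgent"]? False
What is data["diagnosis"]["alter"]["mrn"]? "MRN-555180"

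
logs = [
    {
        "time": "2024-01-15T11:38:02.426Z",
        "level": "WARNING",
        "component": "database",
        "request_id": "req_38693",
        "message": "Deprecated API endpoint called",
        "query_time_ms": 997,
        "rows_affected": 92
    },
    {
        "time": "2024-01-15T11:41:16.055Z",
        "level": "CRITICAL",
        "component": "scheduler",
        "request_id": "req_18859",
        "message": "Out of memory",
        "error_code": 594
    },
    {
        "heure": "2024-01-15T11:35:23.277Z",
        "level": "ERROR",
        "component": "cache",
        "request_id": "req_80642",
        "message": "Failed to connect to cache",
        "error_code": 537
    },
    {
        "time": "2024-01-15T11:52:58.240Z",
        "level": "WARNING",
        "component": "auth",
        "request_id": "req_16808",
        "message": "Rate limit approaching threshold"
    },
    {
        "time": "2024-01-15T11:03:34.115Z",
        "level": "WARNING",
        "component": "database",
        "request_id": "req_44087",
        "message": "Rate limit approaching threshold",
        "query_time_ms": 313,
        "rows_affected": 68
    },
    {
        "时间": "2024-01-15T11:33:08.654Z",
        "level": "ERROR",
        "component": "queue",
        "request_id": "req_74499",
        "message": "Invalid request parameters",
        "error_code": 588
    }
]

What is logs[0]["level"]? "WARNING"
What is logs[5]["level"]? "ERROR"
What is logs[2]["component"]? "cache"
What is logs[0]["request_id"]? "req_38693"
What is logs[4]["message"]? "Rate limit approaching threshold"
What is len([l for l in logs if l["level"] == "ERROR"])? 2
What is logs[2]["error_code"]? 537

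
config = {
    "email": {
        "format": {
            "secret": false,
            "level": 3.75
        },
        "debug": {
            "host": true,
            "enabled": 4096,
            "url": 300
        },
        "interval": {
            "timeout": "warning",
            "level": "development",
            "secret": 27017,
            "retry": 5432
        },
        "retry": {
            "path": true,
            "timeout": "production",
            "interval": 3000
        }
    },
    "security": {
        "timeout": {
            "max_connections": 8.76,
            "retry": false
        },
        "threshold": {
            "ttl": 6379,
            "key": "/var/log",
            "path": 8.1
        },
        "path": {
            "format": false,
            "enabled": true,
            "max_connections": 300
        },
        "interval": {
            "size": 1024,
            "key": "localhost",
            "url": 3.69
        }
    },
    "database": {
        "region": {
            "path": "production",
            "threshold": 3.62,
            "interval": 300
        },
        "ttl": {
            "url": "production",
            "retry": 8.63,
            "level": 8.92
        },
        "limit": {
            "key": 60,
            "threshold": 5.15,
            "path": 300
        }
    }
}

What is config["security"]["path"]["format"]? False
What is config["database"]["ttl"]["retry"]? 8.63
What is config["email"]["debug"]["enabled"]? 4096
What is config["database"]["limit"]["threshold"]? 5.15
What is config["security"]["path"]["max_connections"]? 300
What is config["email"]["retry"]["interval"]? 3000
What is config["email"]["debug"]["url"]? 300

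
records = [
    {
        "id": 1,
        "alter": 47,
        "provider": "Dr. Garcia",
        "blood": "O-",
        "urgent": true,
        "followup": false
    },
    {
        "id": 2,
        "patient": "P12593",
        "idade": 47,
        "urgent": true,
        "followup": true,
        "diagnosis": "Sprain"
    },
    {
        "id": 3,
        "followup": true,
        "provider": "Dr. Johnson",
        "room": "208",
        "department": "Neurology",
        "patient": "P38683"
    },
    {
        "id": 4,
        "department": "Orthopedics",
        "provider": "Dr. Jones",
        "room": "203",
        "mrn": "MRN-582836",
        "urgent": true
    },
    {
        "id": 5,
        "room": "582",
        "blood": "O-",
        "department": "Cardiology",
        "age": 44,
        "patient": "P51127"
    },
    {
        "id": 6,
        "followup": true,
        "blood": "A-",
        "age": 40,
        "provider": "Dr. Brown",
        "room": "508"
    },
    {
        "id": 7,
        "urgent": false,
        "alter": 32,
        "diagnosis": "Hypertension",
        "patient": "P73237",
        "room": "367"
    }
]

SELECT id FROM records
[1, 2, 3, 4, 5, 6, 7]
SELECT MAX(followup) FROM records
True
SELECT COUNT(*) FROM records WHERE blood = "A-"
1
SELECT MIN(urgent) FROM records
False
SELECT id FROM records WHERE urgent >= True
[1, 2, 4]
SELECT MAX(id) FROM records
7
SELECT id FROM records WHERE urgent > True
[]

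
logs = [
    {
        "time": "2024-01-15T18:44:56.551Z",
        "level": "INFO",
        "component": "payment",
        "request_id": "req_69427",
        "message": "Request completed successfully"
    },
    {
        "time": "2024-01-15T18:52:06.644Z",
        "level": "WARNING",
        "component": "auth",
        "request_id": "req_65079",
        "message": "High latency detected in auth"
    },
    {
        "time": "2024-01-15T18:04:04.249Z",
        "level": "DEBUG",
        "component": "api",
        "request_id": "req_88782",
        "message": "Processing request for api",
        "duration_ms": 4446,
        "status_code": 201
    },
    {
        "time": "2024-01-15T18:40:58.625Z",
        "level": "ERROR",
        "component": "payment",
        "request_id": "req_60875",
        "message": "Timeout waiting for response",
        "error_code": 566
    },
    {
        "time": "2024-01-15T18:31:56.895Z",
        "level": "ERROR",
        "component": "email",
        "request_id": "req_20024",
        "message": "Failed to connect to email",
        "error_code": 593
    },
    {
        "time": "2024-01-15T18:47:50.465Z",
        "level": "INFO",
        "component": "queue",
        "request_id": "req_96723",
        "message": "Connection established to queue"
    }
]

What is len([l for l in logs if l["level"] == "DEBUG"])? 1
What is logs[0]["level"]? "INFO"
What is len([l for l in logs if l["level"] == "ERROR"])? 2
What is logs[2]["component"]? "api"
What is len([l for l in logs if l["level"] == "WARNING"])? 1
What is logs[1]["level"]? "WARNING"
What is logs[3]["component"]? "payment"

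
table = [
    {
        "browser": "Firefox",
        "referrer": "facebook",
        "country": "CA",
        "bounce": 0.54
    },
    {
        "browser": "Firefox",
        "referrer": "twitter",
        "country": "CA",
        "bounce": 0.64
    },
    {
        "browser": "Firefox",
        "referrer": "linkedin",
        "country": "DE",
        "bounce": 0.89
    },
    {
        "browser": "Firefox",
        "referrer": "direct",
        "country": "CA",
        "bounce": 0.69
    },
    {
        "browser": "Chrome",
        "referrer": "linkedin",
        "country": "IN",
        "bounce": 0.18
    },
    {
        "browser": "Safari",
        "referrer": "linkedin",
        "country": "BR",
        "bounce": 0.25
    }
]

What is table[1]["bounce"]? 0.64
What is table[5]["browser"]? "Safari"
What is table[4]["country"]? "IN"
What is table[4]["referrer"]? "linkedin"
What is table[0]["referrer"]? "facebook"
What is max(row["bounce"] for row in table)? 0.89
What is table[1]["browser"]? "Firefox"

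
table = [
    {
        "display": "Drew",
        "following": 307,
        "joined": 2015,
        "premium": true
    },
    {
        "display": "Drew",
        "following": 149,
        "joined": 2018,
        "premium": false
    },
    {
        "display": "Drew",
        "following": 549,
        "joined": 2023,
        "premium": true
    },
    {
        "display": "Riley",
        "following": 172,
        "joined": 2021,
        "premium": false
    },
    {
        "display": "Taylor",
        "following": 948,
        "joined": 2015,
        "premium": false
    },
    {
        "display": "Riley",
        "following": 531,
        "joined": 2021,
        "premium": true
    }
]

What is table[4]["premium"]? False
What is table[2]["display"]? "Drew"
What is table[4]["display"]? "Taylor"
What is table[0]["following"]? 307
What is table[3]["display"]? "Riley"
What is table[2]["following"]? 549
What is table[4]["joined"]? 2015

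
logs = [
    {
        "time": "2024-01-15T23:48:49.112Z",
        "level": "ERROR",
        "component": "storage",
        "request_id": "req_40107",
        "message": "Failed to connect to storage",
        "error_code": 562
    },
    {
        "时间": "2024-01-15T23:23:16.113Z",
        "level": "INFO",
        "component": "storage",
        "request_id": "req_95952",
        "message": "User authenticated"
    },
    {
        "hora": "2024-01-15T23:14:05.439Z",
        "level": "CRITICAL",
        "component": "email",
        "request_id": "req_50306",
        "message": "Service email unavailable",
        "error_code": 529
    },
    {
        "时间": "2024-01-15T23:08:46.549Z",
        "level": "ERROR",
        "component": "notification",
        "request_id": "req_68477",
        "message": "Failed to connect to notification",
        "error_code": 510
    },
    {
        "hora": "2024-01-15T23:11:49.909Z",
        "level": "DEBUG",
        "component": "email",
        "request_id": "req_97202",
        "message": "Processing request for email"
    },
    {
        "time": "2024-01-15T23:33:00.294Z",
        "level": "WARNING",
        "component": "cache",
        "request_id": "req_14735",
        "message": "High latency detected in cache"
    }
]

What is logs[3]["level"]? "ERROR"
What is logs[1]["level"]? "INFO"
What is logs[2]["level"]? "CRITICAL"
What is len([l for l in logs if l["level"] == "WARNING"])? 1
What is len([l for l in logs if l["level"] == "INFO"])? 1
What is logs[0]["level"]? "ERROR"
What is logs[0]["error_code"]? 562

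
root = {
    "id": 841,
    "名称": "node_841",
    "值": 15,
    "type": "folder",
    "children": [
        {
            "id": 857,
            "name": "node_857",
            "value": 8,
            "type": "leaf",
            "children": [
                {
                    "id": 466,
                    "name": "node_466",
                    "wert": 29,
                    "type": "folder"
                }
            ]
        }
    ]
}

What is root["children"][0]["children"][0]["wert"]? 29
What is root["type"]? "folder"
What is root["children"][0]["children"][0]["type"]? "folder"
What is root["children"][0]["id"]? 857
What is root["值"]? 15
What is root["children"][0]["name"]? "node_857"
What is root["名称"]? "node_841"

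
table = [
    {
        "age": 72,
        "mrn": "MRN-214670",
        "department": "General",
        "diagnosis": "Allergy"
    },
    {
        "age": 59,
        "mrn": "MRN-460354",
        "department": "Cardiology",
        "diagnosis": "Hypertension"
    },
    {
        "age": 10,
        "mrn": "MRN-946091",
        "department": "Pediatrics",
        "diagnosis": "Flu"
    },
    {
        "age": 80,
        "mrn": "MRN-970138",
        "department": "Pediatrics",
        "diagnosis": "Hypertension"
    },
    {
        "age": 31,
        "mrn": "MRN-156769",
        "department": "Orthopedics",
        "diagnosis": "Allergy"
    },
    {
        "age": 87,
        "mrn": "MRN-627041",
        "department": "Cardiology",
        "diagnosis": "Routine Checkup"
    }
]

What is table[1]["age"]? 59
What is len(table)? 6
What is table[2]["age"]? 10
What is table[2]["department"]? "Pediatrics"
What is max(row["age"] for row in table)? 87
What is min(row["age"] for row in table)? 10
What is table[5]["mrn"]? "MRN-627041"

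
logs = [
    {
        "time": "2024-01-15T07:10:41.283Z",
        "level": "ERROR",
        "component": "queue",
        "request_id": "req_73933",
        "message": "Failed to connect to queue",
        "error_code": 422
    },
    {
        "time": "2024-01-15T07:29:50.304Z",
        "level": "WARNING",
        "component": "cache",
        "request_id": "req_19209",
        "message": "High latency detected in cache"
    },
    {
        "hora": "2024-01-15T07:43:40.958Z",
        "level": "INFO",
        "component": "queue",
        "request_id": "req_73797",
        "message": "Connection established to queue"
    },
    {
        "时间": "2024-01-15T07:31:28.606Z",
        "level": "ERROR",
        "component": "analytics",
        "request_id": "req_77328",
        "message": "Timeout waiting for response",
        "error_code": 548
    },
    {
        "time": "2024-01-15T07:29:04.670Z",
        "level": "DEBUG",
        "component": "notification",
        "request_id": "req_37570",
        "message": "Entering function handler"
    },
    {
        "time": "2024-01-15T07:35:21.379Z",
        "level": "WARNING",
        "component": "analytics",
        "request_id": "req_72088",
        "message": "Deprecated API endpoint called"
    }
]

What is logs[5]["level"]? "WARNING"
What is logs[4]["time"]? "2024-01-15T07:29:04.670Z"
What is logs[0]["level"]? "ERROR"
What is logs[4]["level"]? "DEBUG"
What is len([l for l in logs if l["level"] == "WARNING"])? 2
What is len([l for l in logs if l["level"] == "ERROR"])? 2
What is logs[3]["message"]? "Timeout waiting for response"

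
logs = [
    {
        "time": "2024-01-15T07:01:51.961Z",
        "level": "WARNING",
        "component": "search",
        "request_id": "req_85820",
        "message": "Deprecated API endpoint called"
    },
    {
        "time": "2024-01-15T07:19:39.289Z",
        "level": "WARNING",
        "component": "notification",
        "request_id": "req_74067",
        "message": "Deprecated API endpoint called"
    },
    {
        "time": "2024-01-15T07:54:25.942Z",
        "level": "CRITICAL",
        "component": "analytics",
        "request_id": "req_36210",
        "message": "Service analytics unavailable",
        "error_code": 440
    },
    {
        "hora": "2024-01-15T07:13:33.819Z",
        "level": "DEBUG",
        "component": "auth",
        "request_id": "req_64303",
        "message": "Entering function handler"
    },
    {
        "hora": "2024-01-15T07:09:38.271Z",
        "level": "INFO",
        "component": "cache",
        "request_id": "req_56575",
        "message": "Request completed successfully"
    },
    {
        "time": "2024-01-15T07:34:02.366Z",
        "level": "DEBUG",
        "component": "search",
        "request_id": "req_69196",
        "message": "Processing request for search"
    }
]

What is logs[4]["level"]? "INFO"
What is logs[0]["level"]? "WARNING"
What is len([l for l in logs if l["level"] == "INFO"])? 1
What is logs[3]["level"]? "DEBUG"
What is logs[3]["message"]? "Entering function handler"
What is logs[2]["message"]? "Service analytics unavailable"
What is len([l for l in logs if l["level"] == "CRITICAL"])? 1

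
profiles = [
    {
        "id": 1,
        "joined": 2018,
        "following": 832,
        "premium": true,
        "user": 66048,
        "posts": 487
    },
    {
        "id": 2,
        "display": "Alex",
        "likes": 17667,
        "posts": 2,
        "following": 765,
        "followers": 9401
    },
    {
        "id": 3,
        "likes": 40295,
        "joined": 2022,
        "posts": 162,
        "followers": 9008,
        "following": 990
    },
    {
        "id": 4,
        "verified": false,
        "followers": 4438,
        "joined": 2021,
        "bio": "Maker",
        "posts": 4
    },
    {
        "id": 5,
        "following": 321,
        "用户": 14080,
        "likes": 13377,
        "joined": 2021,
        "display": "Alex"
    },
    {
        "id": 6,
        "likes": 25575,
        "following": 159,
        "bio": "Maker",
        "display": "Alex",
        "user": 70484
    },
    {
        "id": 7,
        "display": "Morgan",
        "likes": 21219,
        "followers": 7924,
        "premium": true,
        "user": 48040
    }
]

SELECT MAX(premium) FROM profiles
True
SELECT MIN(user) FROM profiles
48040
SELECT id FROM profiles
[1, 2, 3, 4, 5, 6, 7]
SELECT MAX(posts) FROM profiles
487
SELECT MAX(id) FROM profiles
7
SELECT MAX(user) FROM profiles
70484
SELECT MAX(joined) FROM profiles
2022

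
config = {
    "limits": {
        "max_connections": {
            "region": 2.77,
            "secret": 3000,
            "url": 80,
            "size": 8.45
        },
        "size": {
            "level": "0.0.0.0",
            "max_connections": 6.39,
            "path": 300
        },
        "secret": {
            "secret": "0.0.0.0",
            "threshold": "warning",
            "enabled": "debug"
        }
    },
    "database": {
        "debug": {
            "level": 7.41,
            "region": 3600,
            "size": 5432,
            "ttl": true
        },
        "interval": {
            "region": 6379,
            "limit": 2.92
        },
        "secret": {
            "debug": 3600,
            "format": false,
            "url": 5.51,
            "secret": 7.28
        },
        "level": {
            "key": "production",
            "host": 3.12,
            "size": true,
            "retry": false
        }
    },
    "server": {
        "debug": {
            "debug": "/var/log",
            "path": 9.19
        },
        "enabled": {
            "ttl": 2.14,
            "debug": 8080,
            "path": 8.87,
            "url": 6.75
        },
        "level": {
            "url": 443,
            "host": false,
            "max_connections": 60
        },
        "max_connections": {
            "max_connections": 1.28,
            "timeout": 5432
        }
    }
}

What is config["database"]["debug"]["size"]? 5432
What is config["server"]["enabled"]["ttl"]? 2.14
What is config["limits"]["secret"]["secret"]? "0.0.0.0"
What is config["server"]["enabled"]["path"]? 8.87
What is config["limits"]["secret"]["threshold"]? "warning"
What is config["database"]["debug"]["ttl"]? True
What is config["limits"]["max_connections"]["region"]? 2.77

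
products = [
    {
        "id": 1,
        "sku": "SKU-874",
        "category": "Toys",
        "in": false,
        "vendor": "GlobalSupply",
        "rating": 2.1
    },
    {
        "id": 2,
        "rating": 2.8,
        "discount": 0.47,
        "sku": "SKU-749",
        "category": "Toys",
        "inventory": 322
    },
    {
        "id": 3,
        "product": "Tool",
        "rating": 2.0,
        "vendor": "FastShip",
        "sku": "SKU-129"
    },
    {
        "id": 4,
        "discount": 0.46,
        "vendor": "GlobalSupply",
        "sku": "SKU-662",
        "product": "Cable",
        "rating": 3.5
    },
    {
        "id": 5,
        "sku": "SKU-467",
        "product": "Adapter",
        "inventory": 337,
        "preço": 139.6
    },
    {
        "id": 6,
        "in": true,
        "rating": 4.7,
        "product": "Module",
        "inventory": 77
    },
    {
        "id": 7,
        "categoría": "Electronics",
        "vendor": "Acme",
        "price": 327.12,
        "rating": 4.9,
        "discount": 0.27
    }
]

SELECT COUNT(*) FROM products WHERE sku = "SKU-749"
1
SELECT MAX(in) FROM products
True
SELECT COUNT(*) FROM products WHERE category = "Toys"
2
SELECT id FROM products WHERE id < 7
[1, 2, 3, 4, 5, 6]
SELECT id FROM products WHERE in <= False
[1]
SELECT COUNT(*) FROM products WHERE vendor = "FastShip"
1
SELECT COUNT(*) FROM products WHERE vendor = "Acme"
1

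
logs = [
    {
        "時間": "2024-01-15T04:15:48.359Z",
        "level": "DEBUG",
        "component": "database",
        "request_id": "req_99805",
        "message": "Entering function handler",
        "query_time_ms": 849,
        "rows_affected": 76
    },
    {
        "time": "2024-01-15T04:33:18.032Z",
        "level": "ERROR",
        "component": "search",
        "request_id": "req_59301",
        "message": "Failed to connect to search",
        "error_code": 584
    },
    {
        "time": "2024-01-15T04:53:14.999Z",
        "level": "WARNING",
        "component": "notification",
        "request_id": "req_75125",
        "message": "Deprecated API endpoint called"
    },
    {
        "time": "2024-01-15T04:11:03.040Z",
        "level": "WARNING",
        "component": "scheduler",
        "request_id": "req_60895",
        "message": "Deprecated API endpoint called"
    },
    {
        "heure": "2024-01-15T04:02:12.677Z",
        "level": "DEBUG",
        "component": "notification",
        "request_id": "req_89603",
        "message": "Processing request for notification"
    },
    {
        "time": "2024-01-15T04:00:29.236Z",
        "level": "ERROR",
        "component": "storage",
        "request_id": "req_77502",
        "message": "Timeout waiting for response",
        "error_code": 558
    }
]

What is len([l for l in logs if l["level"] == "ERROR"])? 2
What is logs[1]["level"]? "ERROR"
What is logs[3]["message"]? "Deprecated API endpoint called"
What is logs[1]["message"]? "Failed to connect to search"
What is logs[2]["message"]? "Deprecated API endpoint called"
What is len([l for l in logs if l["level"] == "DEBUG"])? 2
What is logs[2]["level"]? "WARNING"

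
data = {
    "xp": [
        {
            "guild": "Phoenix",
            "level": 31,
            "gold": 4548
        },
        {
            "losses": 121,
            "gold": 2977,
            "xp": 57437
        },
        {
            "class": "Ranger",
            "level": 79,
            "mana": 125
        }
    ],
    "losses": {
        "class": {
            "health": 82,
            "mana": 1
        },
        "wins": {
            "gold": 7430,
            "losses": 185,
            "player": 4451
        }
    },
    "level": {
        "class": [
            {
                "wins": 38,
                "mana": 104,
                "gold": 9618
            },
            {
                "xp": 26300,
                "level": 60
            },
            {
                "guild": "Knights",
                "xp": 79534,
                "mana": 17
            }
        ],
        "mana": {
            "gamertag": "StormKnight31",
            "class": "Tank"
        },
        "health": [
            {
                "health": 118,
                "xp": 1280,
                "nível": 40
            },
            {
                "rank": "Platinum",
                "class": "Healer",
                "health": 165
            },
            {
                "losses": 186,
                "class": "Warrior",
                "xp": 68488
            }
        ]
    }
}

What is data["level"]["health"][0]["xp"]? 1280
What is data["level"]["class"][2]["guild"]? "Knights"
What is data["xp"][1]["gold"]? 2977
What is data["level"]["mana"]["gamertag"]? "StormKnight31"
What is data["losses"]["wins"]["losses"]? 185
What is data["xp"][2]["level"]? 79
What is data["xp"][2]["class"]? "Ranger"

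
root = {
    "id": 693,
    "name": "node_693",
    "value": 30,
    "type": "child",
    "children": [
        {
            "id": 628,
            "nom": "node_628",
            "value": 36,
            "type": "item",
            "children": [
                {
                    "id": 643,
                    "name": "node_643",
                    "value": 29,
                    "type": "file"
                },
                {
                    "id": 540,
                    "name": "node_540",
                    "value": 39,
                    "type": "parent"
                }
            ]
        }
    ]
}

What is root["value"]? 30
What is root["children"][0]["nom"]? "node_628"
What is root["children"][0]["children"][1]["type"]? "parent"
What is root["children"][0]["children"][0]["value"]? 29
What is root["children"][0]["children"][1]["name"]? "node_540"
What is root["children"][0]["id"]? 628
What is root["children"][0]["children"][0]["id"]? 643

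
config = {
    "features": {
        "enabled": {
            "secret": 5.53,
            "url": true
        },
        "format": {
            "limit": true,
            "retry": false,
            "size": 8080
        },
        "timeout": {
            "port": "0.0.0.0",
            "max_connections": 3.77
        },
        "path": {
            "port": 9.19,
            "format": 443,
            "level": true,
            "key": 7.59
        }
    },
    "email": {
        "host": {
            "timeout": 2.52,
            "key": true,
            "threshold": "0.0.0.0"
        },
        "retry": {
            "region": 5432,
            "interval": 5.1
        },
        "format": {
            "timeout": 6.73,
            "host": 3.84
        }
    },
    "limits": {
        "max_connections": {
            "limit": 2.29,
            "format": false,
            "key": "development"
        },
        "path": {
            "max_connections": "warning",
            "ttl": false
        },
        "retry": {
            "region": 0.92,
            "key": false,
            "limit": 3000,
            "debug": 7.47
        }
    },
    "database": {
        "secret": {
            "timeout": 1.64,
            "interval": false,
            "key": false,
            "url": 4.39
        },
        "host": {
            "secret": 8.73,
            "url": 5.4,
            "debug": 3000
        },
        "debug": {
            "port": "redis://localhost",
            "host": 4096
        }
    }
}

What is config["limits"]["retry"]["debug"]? 7.47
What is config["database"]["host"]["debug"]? 3000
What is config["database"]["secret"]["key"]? False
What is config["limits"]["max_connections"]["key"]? "development"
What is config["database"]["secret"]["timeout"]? 1.64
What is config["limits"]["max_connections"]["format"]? False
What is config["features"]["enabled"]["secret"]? 5.53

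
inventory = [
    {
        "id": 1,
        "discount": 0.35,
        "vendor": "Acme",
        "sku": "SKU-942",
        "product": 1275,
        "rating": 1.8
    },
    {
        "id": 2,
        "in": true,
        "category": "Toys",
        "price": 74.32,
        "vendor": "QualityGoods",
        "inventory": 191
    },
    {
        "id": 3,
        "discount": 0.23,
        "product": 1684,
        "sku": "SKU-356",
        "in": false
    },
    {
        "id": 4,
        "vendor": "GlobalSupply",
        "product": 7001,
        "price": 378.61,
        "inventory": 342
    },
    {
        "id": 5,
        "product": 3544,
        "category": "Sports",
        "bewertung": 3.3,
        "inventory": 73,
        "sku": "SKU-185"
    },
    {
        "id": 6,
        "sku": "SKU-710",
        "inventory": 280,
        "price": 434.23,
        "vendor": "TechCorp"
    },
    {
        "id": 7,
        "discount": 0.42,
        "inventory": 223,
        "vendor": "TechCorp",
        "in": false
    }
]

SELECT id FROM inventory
[1, 2, 3, 4, 5, 6, 7]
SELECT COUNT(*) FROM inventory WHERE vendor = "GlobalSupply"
1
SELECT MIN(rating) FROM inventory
1.8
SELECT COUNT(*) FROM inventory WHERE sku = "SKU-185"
1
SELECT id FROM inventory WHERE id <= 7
[1, 2, 3, 4, 5, 6, 7]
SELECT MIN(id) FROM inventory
1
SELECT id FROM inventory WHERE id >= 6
[6, 7]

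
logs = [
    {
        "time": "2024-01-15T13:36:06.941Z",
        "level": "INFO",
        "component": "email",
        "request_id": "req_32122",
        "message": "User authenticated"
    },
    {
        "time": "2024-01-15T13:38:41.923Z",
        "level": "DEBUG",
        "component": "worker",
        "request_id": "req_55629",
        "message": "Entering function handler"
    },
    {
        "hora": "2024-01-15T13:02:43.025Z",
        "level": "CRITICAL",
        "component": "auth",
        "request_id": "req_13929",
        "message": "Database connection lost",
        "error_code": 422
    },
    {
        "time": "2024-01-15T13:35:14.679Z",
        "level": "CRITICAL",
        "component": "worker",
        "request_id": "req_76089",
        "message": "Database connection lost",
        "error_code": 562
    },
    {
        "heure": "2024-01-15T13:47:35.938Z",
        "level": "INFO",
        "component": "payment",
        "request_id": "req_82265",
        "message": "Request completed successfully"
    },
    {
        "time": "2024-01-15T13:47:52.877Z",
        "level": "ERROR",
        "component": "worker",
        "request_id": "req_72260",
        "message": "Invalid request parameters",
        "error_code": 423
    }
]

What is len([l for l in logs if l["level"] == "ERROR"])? 1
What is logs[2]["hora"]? "2024-01-15T13:02:43.025Z"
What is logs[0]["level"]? "INFO"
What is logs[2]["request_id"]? "req_13929"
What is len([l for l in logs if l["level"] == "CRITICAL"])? 2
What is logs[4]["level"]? "INFO"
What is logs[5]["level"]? "ERROR"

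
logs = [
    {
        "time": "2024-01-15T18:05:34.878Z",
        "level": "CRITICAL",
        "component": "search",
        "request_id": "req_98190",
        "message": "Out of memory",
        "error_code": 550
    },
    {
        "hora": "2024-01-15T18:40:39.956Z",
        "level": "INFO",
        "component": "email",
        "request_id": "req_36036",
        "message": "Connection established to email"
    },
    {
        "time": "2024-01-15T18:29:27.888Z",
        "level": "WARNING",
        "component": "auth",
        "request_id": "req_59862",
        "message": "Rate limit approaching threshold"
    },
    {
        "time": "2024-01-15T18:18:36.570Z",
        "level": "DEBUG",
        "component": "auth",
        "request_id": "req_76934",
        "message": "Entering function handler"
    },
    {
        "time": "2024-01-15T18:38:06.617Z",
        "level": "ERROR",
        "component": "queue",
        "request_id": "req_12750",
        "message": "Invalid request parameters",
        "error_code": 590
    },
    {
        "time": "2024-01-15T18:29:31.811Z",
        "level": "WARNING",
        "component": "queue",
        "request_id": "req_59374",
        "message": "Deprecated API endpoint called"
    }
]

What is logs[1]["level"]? "INFO"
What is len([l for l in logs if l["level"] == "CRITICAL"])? 1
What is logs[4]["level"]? "ERROR"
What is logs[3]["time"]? "2024-01-15T18:18:36.570Z"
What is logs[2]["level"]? "WARNING"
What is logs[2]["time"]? "2024-01-15T18:29:27.888Z"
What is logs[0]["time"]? "2024-01-15T18:05:34.878Z"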